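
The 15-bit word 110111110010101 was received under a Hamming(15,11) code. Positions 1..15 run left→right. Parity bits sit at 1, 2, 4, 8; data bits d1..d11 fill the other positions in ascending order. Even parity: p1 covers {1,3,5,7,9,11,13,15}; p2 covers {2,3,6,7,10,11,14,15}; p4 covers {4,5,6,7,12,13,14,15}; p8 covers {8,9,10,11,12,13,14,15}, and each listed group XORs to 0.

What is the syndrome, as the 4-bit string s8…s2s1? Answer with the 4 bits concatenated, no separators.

0010

s1 (pos 1,3,5,7,9,11,13,15): 1⊕0⊕1⊕1⊕0⊕1⊕1⊕1 = 0
s2 (pos 2,3,6,7,10,11,14,15): 1⊕0⊕1⊕1⊕0⊕1⊕0⊕1 = 1
s4 (pos 4,5,6,7,12,13,14,15): 1⊕1⊕1⊕1⊕0⊕1⊕0⊕1 = 0
s8 (pos 8,9,10,11,12,13,14,15): 1⊕0⊕0⊕1⊕0⊕1⊕0⊕1 = 0
Syndrome s8…s1 = 0010 → error at position 2.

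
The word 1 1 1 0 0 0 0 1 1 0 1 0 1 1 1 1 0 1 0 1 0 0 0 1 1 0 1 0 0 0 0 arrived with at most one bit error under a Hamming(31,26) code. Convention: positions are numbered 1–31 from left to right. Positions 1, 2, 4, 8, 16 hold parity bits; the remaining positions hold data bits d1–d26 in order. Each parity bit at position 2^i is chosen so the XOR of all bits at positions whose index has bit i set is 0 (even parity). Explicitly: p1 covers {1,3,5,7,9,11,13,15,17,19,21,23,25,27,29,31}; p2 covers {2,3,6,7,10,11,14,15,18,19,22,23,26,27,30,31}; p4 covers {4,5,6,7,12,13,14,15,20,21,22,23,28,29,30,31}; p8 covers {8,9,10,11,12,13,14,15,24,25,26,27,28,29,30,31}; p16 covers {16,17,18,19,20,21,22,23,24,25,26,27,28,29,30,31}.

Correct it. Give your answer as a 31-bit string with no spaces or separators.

1110000111101111010100011010000

s1 (pos 1,3,5,7,9,11,13,15,17,19,21,23,25,27,29,31): 1⊕1⊕0⊕0⊕1⊕1⊕1⊕1⊕0⊕0⊕0⊕0⊕1⊕1⊕0⊕0 = 0
s2 (pos 2,3,6,7,10,11,14,15,18,19,22,23,26,27,30,31): 1⊕1⊕0⊕0⊕0⊕1⊕1⊕1⊕1⊕0⊕0⊕0⊕0⊕1⊕0⊕0 = 1
s4 (pos 4,5,6,7,12,13,14,15,20,21,22,23,28,29,30,31): 0⊕0⊕0⊕0⊕0⊕1⊕1⊕1⊕1⊕0⊕0⊕0⊕0⊕0⊕0⊕0 = 0
s8 (pos 8,9,10,11,12,13,14,15,24,25,26,27,28,29,30,31): 1⊕1⊕0⊕1⊕0⊕1⊕1⊕1⊕1⊕1⊕0⊕1⊕0⊕0⊕0⊕0 = 1
s16 (pos 16,17,18,19,20,21,22,23,24,25,26,27,28,29,30,31): 1⊕0⊕1⊕0⊕1⊕0⊕0⊕0⊕1⊕1⊕0⊕1⊕0⊕0⊕0⊕0 = 0
Syndrome s16…s1 = 01010 → error at position 10.
Flip position 10: 1110000110101111010100011010000 → 1110000111101111010100011010000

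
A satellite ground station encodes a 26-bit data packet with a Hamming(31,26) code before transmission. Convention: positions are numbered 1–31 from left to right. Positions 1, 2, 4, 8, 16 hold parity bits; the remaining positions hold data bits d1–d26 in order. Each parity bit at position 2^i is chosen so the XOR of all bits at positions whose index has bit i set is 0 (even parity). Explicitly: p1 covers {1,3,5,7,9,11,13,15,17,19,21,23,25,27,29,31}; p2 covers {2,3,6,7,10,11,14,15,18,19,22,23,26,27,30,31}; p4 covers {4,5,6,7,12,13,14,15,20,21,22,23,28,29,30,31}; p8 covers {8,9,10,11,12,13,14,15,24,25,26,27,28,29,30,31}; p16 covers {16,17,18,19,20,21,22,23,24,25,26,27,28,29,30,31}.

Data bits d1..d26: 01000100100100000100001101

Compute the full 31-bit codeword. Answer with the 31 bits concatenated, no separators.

0100100101001001100000100001101

Place data at non-parity positions: p1 p2 0 p4 1 0 0 p8 0 1 0 0 1 0 0 p16 1 0 0 0 0 0 1 0 0 0 0 1 1 0 1
p1 (pos 1,3,5,7,9,11,13,15,17,19,21,23,25,27,29,31): XOR of data positions = 0⊕1⊕0⊕0⊕0⊕1⊕0⊕1⊕0⊕0⊕1⊕0⊕0⊕1⊕1 = 0
p2 (pos 2,3,6,7,10,11,14,15,18,19,22,23,26,27,30,31): XOR of data positions = 0⊕0⊕0⊕1⊕0⊕0⊕0⊕0⊕0⊕0⊕1⊕0⊕0⊕0⊕1 = 1
p4 (pos 4,5,6,7,12,13,14,15,20,21,22,23,28,29,30,31): XOR of data positions = 1⊕0⊕0⊕0⊕1⊕0⊕0⊕0⊕0⊕0⊕1⊕1⊕1⊕0⊕1 = 0
p8 (pos 8,9,10,11,12,13,14,15,24,25,26,27,28,29,30,31): XOR of data positions = 0⊕1⊕0⊕0⊕1⊕0⊕0⊕0⊕0⊕0⊕0⊕1⊕1⊕0⊕1 = 1
p16 (pos 16,17,18,19,20,21,22,23,24,25,26,27,28,29,30,31): XOR of data positions = 1⊕0⊕0⊕0⊕0⊕0⊕1⊕0⊕0⊕0⊕0⊕1⊕1⊕0⊕1 = 1
Codeword: 0100100101001001100000100001101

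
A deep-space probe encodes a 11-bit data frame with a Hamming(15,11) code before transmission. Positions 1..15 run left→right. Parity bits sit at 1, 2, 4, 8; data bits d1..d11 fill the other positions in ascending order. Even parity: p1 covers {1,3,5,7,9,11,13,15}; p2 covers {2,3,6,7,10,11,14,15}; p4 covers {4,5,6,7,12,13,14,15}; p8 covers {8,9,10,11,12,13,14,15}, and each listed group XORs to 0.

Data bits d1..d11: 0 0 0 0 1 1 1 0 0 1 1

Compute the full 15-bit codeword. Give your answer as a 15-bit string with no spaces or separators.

100000011110011

Place data at non-parity positions: p1 p2 0 p4 0 0 0 p8 1 1 1 0 0 1 1
p1 (pos 1,3,5,7,9,11,13,15): XOR of data positions = 0⊕0⊕0⊕1⊕1⊕0⊕1 = 1
p2 (pos 2,3,6,7,10,11,14,15): XOR of data positions = 0⊕0⊕0⊕1⊕1⊕1⊕1 = 0
p4 (pos 4,5,6,7,12,13,14,15): XOR of data positions = 0⊕0⊕0⊕0⊕0⊕1⊕1 = 0
p8 (pos 8,9,10,11,12,13,14,15): XOR of data positions = 1⊕1⊕1⊕0⊕0⊕1⊕1 = 1
Codeword: 100000011110011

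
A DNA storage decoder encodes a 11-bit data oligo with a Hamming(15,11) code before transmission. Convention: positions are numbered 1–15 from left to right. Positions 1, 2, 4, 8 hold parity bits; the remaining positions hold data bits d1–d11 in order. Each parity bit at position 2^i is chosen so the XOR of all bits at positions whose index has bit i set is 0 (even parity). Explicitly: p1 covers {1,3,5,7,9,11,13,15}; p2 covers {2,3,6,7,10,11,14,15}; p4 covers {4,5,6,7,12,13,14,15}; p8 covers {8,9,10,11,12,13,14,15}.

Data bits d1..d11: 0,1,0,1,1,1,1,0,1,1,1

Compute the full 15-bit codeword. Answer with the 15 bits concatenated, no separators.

Place data at non-parity positions: p1 p2 0 p4 1 0 1 p8 1 1 1 0 1 1 1
p1 (pos 1,3,5,7,9,11,13,15): XOR of data positions = 0⊕1⊕1⊕1⊕1⊕1⊕1 = 0
p2 (pos 2,3,6,7,10,11,14,15): XOR of data positions = 0⊕0⊕1⊕1⊕1⊕1⊕1 = 1
p4 (pos 4,5,6,7,12,13,14,15): XOR of data positions = 1⊕0⊕1⊕0⊕1⊕1⊕1 = 1
p8 (pos 8,9,10,11,12,13,14,15): XOR of data positions = 1⊕1⊕1⊕0⊕1⊕1⊕1 = 0
Codeword: 010110101110111

010110101110111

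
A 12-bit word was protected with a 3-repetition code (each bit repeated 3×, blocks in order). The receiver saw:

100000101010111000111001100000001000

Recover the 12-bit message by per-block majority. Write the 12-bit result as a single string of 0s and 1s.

Block 1 (100): 1 one → 0
Block 2 (000): 0 ones → 0
Block 3 (101): 2 ones → 1
Block 4 (010): 1 one → 0
Block 5 (111): 3 ones → 1
Block 6 (000): 0 ones → 0
Block 7 (111): 3 ones → 1
Block 8 (001): 1 one → 0
Block 9 (100): 1 one → 0
Block 10 (000): 0 ones → 0
Block 11 (001): 1 one → 0
Block 12 (000): 0 ones → 0

001010100000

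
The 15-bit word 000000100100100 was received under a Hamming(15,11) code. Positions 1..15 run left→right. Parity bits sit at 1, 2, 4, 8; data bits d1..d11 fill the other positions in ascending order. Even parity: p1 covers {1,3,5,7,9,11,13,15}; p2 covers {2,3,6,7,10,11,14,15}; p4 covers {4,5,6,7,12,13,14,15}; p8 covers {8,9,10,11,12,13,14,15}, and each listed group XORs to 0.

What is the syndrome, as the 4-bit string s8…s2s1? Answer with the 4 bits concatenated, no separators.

0000

s1 (pos 1,3,5,7,9,11,13,15): 0⊕0⊕0⊕1⊕0⊕0⊕1⊕0 = 0
s2 (pos 2,3,6,7,10,11,14,15): 0⊕0⊕0⊕1⊕1⊕0⊕0⊕0 = 0
s4 (pos 4,5,6,7,12,13,14,15): 0⊕0⊕0⊕1⊕0⊕1⊕0⊕0 = 0
s8 (pos 8,9,10,11,12,13,14,15): 0⊕0⊕1⊕0⊕0⊕1⊕0⊕0 = 0
Syndrome s8…s1 = 0000 → no error.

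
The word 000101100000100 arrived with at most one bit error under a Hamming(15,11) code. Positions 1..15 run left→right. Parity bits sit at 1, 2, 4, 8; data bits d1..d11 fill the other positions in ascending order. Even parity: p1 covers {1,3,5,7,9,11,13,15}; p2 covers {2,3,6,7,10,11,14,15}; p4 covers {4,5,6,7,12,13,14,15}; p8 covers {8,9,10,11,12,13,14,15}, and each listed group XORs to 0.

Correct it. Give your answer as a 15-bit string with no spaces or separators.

000101110000100

s1 (pos 1,3,5,7,9,11,13,15): 0⊕0⊕0⊕1⊕0⊕0⊕1⊕0 = 0
s2 (pos 2,3,6,7,10,11,14,15): 0⊕0⊕1⊕1⊕0⊕0⊕0⊕0 = 0
s4 (pos 4,5,6,7,12,13,14,15): 1⊕0⊕1⊕1⊕0⊕1⊕0⊕0 = 0
s8 (pos 8,9,10,11,12,13,14,15): 0⊕0⊕0⊕0⊕0⊕1⊕0⊕0 = 1
Syndrome s8…s1 = 1000 → error at position 8.
Flip position 8: 000101100000100 → 000101110000100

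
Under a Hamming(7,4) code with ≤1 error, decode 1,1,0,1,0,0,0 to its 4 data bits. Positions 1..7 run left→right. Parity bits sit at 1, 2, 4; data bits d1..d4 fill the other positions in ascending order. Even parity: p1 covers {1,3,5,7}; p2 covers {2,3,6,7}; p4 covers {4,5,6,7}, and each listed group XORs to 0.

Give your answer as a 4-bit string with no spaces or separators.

0001

s1 (pos 1,3,5,7): 1⊕0⊕0⊕0 = 1
s2 (pos 2,3,6,7): 1⊕0⊕0⊕0 = 1
s4 (pos 4,5,6,7): 1⊕0⊕0⊕0 = 1
Syndrome s4…s1 = 111 → error at position 7.
Flip position 7: 1101000 → 1101001
Read data bits from positions 3,5,6,7: 0001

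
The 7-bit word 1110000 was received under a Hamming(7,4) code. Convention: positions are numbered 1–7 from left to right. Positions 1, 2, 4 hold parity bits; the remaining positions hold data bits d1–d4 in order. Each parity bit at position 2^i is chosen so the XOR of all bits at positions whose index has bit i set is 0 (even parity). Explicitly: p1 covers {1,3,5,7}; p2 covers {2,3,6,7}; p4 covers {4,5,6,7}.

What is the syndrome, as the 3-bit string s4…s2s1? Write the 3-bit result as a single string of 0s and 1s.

000

s1 (pos 1,3,5,7): 1⊕1⊕0⊕0 = 0
s2 (pos 2,3,6,7): 1⊕1⊕0⊕0 = 0
s4 (pos 4,5,6,7): 0⊕0⊕0⊕0 = 0
Syndrome s4…s1 = 000 → no error.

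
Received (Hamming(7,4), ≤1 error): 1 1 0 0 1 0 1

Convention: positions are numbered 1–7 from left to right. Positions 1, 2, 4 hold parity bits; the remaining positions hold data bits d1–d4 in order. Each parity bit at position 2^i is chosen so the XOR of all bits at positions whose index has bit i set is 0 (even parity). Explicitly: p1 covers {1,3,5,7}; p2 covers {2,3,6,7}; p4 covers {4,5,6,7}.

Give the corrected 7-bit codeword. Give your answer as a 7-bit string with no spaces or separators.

s1 (pos 1,3,5,7): 1⊕0⊕1⊕1 = 1
s2 (pos 2,3,6,7): 1⊕0⊕0⊕1 = 0
s4 (pos 4,5,6,7): 0⊕1⊕0⊕1 = 0
Syndrome s4…s1 = 001 → error at position 1.
Flip position 1: 1100101 → 0100101

0100101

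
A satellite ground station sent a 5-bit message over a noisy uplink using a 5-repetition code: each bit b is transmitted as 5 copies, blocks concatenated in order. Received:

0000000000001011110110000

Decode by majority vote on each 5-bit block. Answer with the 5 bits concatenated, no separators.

Block 1 (00000): 0 ones → 0
Block 2 (00000): 0 ones → 0
Block 3 (00101): 2 ones → 0
Block 4 (11101): 4 ones → 1
Block 5 (10000): 1 one → 0

00010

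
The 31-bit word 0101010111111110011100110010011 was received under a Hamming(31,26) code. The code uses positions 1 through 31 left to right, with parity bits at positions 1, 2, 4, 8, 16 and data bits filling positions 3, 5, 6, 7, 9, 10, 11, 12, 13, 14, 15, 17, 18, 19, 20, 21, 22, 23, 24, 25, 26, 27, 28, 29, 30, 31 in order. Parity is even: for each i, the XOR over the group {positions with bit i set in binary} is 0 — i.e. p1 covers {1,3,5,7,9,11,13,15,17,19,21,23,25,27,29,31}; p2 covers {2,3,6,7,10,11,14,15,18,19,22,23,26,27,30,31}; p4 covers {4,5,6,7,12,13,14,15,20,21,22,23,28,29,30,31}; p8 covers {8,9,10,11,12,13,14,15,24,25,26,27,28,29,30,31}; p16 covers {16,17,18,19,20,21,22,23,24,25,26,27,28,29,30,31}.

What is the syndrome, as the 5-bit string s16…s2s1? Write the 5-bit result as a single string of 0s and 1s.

s1 (pos 1,3,5,7,9,11,13,15,17,19,21,23,25,27,29,31): 0⊕0⊕0⊕0⊕1⊕1⊕1⊕1⊕0⊕1⊕0⊕1⊕0⊕1⊕0⊕1 = 0
s2 (pos 2,3,6,7,10,11,14,15,18,19,22,23,26,27,30,31): 1⊕0⊕1⊕0⊕1⊕1⊕1⊕1⊕1⊕1⊕0⊕1⊕0⊕1⊕1⊕1 = 0
s4 (pos 4,5,6,7,12,13,14,15,20,21,22,23,28,29,30,31): 1⊕0⊕1⊕0⊕1⊕1⊕1⊕1⊕1⊕0⊕0⊕1⊕0⊕0⊕1⊕1 = 0
s8 (pos 8,9,10,11,12,13,14,15,24,25,26,27,28,29,30,31): 1⊕1⊕1⊕1⊕1⊕1⊕1⊕1⊕1⊕0⊕0⊕1⊕0⊕0⊕1⊕1 = 0
s16 (pos 16,17,18,19,20,21,22,23,24,25,26,27,28,29,30,31): 0⊕0⊕1⊕1⊕1⊕0⊕0⊕1⊕1⊕0⊕0⊕1⊕0⊕0⊕1⊕1 = 0
Syndrome s16…s1 = 00000 → no error.

00000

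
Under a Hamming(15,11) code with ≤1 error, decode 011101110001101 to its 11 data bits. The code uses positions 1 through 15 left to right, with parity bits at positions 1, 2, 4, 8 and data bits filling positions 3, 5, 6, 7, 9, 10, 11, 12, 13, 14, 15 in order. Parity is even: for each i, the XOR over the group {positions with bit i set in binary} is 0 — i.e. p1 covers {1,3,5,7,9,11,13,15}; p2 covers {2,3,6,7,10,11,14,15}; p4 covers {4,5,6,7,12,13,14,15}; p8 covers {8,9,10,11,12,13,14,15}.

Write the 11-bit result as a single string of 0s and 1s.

10110001101

s1 (pos 1,3,5,7,9,11,13,15): 0⊕1⊕0⊕1⊕0⊕0⊕1⊕1 = 0
s2 (pos 2,3,6,7,10,11,14,15): 1⊕1⊕1⊕1⊕0⊕0⊕0⊕1 = 1
s4 (pos 4,5,6,7,12,13,14,15): 1⊕0⊕1⊕1⊕1⊕1⊕0⊕1 = 0
s8 (pos 8,9,10,11,12,13,14,15): 1⊕0⊕0⊕0⊕1⊕1⊕0⊕1 = 0
Syndrome s8…s1 = 0010 → error at position 2.
Flip position 2: 011101110001101 → 001101110001101
Read data bits from positions 3,5,6,7,9,10,11,12,13,14,15: 10110001101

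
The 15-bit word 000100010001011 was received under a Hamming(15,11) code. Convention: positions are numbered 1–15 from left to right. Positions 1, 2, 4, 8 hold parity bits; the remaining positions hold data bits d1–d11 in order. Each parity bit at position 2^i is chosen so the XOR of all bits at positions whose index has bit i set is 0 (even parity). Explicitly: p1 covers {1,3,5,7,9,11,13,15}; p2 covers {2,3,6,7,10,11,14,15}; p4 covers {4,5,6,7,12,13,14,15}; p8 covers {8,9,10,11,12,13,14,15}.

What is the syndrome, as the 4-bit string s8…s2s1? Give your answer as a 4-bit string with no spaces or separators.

0001

s1 (pos 1,3,5,7,9,11,13,15): 0⊕0⊕0⊕0⊕0⊕0⊕0⊕1 = 1
s2 (pos 2,3,6,7,10,11,14,15): 0⊕0⊕0⊕0⊕0⊕0⊕1⊕1 = 0
s4 (pos 4,5,6,7,12,13,14,15): 1⊕0⊕0⊕0⊕1⊕0⊕1⊕1 = 0
s8 (pos 8,9,10,11,12,13,14,15): 1⊕0⊕0⊕0⊕1⊕0⊕1⊕1 = 0
Syndrome s8…s1 = 0001 → error at position 1.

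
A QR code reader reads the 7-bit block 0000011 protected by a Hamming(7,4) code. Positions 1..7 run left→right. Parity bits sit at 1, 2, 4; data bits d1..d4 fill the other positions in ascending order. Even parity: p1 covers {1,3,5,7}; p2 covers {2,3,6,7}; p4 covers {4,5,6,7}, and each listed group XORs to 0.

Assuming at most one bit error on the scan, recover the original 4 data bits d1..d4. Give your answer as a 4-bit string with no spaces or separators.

0011

s1 (pos 1,3,5,7): 0⊕0⊕0⊕1 = 1
s2 (pos 2,3,6,7): 0⊕0⊕1⊕1 = 0
s4 (pos 4,5,6,7): 0⊕0⊕1⊕1 = 0
Syndrome s4…s1 = 001 → error at position 1.
Flip position 1: 0000011 → 1000011
Read data bits from positions 3,5,6,7: 0011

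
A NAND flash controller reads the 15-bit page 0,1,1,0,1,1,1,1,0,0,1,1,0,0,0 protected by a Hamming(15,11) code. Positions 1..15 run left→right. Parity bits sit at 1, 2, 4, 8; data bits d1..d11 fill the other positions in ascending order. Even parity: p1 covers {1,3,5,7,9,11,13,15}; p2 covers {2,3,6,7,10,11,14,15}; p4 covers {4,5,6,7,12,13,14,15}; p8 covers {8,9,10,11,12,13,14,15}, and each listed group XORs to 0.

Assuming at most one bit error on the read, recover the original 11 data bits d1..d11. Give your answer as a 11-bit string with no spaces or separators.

11110111000

s1 (pos 1,3,5,7,9,11,13,15): 0⊕1⊕1⊕1⊕0⊕1⊕0⊕0 = 0
s2 (pos 2,3,6,7,10,11,14,15): 1⊕1⊕1⊕1⊕0⊕1⊕0⊕0 = 1
s4 (pos 4,5,6,7,12,13,14,15): 0⊕1⊕1⊕1⊕1⊕0⊕0⊕0 = 0
s8 (pos 8,9,10,11,12,13,14,15): 1⊕0⊕0⊕1⊕1⊕0⊕0⊕0 = 1
Syndrome s8…s1 = 1010 → error at position 10.
Flip position 10: 011011110011000 → 011011110111000
Read data bits from positions 3,5,6,7,9,10,11,12,13,14,15: 11110111000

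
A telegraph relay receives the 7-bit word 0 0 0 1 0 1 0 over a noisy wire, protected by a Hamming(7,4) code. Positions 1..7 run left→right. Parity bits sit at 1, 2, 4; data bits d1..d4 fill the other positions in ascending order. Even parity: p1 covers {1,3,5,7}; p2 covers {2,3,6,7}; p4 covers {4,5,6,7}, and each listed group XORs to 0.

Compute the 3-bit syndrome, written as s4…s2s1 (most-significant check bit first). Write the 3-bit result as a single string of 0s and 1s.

010

s1 (pos 1,3,5,7): 0⊕0⊕0⊕0 = 0
s2 (pos 2,3,6,7): 0⊕0⊕1⊕0 = 1
s4 (pos 4,5,6,7): 1⊕0⊕1⊕0 = 0
Syndrome s4…s1 = 010 → error at position 2.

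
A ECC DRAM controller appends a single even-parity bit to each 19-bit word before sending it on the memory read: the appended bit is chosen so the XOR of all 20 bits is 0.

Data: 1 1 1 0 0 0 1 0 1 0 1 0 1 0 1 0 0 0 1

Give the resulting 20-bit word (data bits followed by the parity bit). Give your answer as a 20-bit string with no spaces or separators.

11100010101010100011

XOR of the 19 data bits: 1⊕1⊕1⊕0⊕0⊕0⊕1⊕0⊕1⊕0⊕1⊕0⊕1⊕0⊕1⊕0⊕0⊕0⊕1 = 1
Parity bit = 1 (so all 20 bits XOR to 0).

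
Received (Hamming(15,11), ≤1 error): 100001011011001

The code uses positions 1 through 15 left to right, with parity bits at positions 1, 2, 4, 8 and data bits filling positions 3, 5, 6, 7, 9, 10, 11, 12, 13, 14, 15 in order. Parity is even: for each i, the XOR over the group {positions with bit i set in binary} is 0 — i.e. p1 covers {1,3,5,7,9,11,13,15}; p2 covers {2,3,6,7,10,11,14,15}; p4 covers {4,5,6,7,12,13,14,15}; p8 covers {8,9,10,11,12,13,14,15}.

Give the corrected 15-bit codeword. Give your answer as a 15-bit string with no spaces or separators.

100001011011011

s1 (pos 1,3,5,7,9,11,13,15): 1⊕0⊕0⊕0⊕1⊕1⊕0⊕1 = 0
s2 (pos 2,3,6,7,10,11,14,15): 0⊕0⊕1⊕0⊕0⊕1⊕0⊕1 = 1
s4 (pos 4,5,6,7,12,13,14,15): 0⊕0⊕1⊕0⊕1⊕0⊕0⊕1 = 1
s8 (pos 8,9,10,11,12,13,14,15): 1⊕1⊕0⊕1⊕1⊕0⊕0⊕1 = 1
Syndrome s8…s1 = 1110 → error at position 14.
Flip position 14: 100001011011001 → 100001011011011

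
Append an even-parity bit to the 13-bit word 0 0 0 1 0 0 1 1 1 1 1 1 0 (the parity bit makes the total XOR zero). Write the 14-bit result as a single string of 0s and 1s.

00010011111101

XOR of the 13 data bits: 0⊕0⊕0⊕1⊕0⊕0⊕1⊕1⊕1⊕1⊕1⊕1⊕0 = 1
Parity bit = 1 (so all 14 bits XOR to 0).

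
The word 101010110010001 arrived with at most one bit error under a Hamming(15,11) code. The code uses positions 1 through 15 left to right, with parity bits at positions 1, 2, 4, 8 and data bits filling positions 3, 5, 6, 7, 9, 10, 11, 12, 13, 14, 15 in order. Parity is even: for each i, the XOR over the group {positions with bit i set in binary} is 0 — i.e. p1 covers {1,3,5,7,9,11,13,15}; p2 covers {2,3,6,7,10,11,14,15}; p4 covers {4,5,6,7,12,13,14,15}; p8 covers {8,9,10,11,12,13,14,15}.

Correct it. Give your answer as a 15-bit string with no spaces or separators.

s1 (pos 1,3,5,7,9,11,13,15): 1⊕1⊕1⊕1⊕0⊕1⊕0⊕1 = 0
s2 (pos 2,3,6,7,10,11,14,15): 0⊕1⊕0⊕1⊕0⊕1⊕0⊕1 = 0
s4 (pos 4,5,6,7,12,13,14,15): 0⊕1⊕0⊕1⊕0⊕0⊕0⊕1 = 1
s8 (pos 8,9,10,11,12,13,14,15): 1⊕0⊕0⊕1⊕0⊕0⊕0⊕1 = 1
Syndrome s8…s1 = 1100 → error at position 12.
Flip position 12: 101010110010001 → 101010110011001

101010110011001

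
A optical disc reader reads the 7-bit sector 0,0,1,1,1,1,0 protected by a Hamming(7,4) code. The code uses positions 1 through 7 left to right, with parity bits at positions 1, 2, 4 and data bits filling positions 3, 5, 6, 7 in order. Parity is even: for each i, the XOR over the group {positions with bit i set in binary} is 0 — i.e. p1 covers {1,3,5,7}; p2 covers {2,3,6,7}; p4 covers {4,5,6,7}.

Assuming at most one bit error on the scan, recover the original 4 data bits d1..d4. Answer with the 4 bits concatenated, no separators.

1110

s1 (pos 1,3,5,7): 0⊕1⊕1⊕0 = 0
s2 (pos 2,3,6,7): 0⊕1⊕1⊕0 = 0
s4 (pos 4,5,6,7): 1⊕1⊕1⊕0 = 1
Syndrome s4…s1 = 100 → error at position 4.
Flip position 4: 0011110 → 0010110
Read data bits from positions 3,5,6,7: 1110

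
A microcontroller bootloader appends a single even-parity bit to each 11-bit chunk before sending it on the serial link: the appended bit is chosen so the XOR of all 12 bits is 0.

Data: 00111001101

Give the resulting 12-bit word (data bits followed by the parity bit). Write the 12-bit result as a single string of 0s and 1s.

XOR of the 11 data bits: 0⊕0⊕1⊕1⊕1⊕0⊕0⊕1⊕1⊕0⊕1 = 0
Parity bit = 0 (so all 12 bits XOR to 0).

001110011010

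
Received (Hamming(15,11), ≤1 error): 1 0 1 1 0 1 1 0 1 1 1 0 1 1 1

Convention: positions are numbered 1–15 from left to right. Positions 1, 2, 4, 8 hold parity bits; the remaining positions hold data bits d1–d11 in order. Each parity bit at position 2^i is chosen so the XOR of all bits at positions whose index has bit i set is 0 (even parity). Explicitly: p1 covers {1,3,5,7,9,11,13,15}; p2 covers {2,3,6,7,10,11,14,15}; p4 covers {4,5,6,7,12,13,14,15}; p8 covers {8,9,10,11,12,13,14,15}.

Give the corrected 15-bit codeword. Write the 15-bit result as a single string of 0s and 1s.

100101101110111

s1 (pos 1,3,5,7,9,11,13,15): 1⊕1⊕0⊕1⊕1⊕1⊕1⊕1 = 1
s2 (pos 2,3,6,7,10,11,14,15): 0⊕1⊕1⊕1⊕1⊕1⊕1⊕1 = 1
s4 (pos 4,5,6,7,12,13,14,15): 1⊕0⊕1⊕1⊕0⊕1⊕1⊕1 = 0
s8 (pos 8,9,10,11,12,13,14,15): 0⊕1⊕1⊕1⊕0⊕1⊕1⊕1 = 0
Syndrome s8…s1 = 0011 → error at position 3.
Flip position 3: 101101101110111 → 100101101110111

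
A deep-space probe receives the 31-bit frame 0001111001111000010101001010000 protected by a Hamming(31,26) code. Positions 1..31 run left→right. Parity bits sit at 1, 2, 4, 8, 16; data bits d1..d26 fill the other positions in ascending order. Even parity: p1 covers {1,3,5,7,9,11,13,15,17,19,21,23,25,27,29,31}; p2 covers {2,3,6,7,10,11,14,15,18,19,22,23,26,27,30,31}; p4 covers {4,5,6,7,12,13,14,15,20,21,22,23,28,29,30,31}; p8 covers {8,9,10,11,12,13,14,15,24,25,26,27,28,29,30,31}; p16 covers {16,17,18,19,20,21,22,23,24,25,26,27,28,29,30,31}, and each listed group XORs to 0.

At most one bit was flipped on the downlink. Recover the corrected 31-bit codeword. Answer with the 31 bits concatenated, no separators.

s1 (pos 1,3,5,7,9,11,13,15,17,19,21,23,25,27,29,31): 0⊕0⊕1⊕1⊕0⊕1⊕1⊕0⊕0⊕0⊕0⊕0⊕1⊕1⊕0⊕0 = 0
s2 (pos 2,3,6,7,10,11,14,15,18,19,22,23,26,27,30,31): 0⊕0⊕1⊕1⊕1⊕1⊕0⊕0⊕1⊕0⊕1⊕0⊕0⊕1⊕0⊕0 = 1
s4 (pos 4,5,6,7,12,13,14,15,20,21,22,23,28,29,30,31): 1⊕1⊕1⊕1⊕1⊕1⊕0⊕0⊕1⊕0⊕1⊕0⊕0⊕0⊕0⊕0 = 0
s8 (pos 8,9,10,11,12,13,14,15,24,25,26,27,28,29,30,31): 0⊕0⊕1⊕1⊕1⊕1⊕0⊕0⊕0⊕1⊕0⊕1⊕0⊕0⊕0⊕0 = 0
s16 (pos 16,17,18,19,20,21,22,23,24,25,26,27,28,29,30,31): 0⊕0⊕1⊕0⊕1⊕0⊕1⊕0⊕0⊕1⊕0⊕1⊕0⊕0⊕0⊕0 = 1
Syndrome s16…s1 = 10010 → error at position 18.
Flip position 18: 0001111001111000010101001010000 → 0001111001111000000101001010000

0001111001111000000101001010000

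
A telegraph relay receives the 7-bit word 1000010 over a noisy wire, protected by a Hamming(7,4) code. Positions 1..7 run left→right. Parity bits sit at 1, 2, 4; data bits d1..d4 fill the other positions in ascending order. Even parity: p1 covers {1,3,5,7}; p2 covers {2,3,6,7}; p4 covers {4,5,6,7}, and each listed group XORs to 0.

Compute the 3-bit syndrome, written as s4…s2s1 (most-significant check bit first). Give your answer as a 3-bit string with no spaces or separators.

s1 (pos 1,3,5,7): 1⊕0⊕0⊕0 = 1
s2 (pos 2,3,6,7): 0⊕0⊕1⊕0 = 1
s4 (pos 4,5,6,7): 0⊕0⊕1⊕0 = 1
Syndrome s4…s1 = 111 → error at position 7.

111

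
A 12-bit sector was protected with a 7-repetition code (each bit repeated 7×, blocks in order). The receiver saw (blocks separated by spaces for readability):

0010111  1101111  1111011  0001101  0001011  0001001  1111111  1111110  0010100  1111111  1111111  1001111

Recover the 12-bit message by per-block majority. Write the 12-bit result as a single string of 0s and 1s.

Block 1 (0010111): 4 ones → 1
Block 2 (1101111): 6 ones → 1
Block 3 (1111011): 6 ones → 1
Block 4 (0001101): 3 ones → 0
Block 5 (0001011): 3 ones → 0
Block 6 (0001001): 2 ones → 0
Block 7 (1111111): 7 ones → 1
Block 8 (1111110): 6 ones → 1
Block 9 (0010100): 2 ones → 0
Block 10 (1111111): 7 ones → 1
Block 11 (1111111): 7 ones → 1
Block 12 (1001111): 5 ones → 1

111000110111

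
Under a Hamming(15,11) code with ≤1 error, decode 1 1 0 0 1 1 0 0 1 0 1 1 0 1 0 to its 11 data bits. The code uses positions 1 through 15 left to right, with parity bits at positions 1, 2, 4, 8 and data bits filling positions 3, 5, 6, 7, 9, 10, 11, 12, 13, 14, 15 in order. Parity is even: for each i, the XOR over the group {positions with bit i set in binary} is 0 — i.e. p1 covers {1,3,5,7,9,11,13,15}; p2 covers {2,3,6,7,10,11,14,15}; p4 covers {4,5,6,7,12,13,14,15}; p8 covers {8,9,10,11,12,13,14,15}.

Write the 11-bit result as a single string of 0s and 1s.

s1 (pos 1,3,5,7,9,11,13,15): 1⊕0⊕1⊕0⊕1⊕1⊕0⊕0 = 0
s2 (pos 2,3,6,7,10,11,14,15): 1⊕0⊕1⊕0⊕0⊕1⊕1⊕0 = 0
s4 (pos 4,5,6,7,12,13,14,15): 0⊕1⊕1⊕0⊕1⊕0⊕1⊕0 = 0
s8 (pos 8,9,10,11,12,13,14,15): 0⊕1⊕0⊕1⊕1⊕0⊕1⊕0 = 0
Syndrome s8…s1 = 0000 → no error.
Read data bits from positions 3,5,6,7,9,10,11,12,13,14,15: 01101011010

01101011010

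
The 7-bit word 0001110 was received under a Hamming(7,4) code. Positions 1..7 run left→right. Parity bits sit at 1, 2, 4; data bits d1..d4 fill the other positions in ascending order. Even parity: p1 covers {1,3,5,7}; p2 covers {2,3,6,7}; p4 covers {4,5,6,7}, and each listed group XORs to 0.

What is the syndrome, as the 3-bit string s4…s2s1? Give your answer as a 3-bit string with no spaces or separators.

111

s1 (pos 1,3,5,7): 0⊕0⊕1⊕0 = 1
s2 (pos 2,3,6,7): 0⊕0⊕1⊕0 = 1
s4 (pos 4,5,6,7): 1⊕1⊕1⊕0 = 1
Syndrome s4…s1 = 111 → error at position 7.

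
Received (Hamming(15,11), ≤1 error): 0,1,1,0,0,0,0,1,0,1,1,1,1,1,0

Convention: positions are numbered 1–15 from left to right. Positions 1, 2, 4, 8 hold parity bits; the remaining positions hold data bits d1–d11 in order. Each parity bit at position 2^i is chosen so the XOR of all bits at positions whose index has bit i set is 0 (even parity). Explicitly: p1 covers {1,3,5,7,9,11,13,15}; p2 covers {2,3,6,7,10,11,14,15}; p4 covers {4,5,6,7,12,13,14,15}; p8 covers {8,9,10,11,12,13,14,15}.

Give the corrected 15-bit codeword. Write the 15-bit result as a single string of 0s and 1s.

s1 (pos 1,3,5,7,9,11,13,15): 0⊕1⊕0⊕0⊕0⊕1⊕1⊕0 = 1
s2 (pos 2,3,6,7,10,11,14,15): 1⊕1⊕0⊕0⊕1⊕1⊕1⊕0 = 1
s4 (pos 4,5,6,7,12,13,14,15): 0⊕0⊕0⊕0⊕1⊕1⊕1⊕0 = 1
s8 (pos 8,9,10,11,12,13,14,15): 1⊕0⊕1⊕1⊕1⊕1⊕1⊕0 = 0
Syndrome s8…s1 = 0111 → error at position 7.
Flip position 7: 011000010111110 → 011000110111110

011000110111110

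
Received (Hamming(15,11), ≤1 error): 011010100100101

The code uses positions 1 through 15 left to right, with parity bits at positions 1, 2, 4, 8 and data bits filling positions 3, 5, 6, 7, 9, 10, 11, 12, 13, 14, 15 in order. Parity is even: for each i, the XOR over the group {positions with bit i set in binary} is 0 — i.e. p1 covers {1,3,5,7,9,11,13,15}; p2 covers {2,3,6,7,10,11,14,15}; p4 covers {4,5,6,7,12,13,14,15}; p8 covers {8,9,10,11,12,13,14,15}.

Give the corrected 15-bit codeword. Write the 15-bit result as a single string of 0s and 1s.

011010100110101

s1 (pos 1,3,5,7,9,11,13,15): 0⊕1⊕1⊕1⊕0⊕0⊕1⊕1 = 1
s2 (pos 2,3,6,7,10,11,14,15): 1⊕1⊕0⊕1⊕1⊕0⊕0⊕1 = 1
s4 (pos 4,5,6,7,12,13,14,15): 0⊕1⊕0⊕1⊕0⊕1⊕0⊕1 = 0
s8 (pos 8,9,10,11,12,13,14,15): 0⊕0⊕1⊕0⊕0⊕1⊕0⊕1 = 1
Syndrome s8…s1 = 1011 → error at position 11.
Flip position 11: 011010100100101 → 011010100110101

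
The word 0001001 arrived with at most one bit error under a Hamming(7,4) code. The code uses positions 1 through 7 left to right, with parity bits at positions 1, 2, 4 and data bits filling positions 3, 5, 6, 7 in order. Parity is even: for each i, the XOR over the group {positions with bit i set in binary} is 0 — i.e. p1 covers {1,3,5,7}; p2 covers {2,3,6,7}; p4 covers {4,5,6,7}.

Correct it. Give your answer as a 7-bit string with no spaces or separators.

s1 (pos 1,3,5,7): 0⊕0⊕0⊕1 = 1
s2 (pos 2,3,6,7): 0⊕0⊕0⊕1 = 1
s4 (pos 4,5,6,7): 1⊕0⊕0⊕1 = 0
Syndrome s4…s1 = 011 → error at position 3.
Flip position 3: 0001001 → 0011001

0011001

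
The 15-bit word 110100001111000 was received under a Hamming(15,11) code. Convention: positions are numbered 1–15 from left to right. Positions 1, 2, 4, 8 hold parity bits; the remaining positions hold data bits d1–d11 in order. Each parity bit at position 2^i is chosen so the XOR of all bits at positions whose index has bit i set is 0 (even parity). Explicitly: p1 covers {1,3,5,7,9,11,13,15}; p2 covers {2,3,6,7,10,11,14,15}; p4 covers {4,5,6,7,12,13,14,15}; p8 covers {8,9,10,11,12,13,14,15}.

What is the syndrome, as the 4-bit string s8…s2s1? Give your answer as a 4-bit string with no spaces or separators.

0011

s1 (pos 1,3,5,7,9,11,13,15): 1⊕0⊕0⊕0⊕1⊕1⊕0⊕0 = 1
s2 (pos 2,3,6,7,10,11,14,15): 1⊕0⊕0⊕0⊕1⊕1⊕0⊕0 = 1
s4 (pos 4,5,6,7,12,13,14,15): 1⊕0⊕0⊕0⊕1⊕0⊕0⊕0 = 0
s8 (pos 8,9,10,11,12,13,14,15): 0⊕1⊕1⊕1⊕1⊕0⊕0⊕0 = 0
Syndrome s8…s1 = 0011 → error at position 3.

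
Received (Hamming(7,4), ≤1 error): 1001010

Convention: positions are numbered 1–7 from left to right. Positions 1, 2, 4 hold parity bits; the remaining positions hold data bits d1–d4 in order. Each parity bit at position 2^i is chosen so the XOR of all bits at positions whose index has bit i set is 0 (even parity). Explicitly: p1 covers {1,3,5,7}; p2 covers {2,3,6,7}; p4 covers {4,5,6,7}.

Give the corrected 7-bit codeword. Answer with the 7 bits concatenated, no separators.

s1 (pos 1,3,5,7): 1⊕0⊕0⊕0 = 1
s2 (pos 2,3,6,7): 0⊕0⊕1⊕0 = 1
s4 (pos 4,5,6,7): 1⊕0⊕1⊕0 = 0
Syndrome s4…s1 = 011 → error at position 3.
Flip position 3: 1001010 → 1011010

1011010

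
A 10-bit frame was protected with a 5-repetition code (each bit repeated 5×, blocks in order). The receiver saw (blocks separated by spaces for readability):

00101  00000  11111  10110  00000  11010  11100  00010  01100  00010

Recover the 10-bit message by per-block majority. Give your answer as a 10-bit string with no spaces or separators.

0011011000

Block 1 (00101): 2 ones → 0
Block 2 (00000): 0 ones → 0
Block 3 (11111): 5 ones → 1
Block 4 (10110): 3 ones → 1
Block 5 (00000): 0 ones → 0
Block 6 (11010): 3 ones → 1
Block 7 (11100): 3 ones → 1
Block 8 (00010): 1 one → 0
Block 9 (01100): 2 ones → 0
Block 10 (00010): 1 one → 0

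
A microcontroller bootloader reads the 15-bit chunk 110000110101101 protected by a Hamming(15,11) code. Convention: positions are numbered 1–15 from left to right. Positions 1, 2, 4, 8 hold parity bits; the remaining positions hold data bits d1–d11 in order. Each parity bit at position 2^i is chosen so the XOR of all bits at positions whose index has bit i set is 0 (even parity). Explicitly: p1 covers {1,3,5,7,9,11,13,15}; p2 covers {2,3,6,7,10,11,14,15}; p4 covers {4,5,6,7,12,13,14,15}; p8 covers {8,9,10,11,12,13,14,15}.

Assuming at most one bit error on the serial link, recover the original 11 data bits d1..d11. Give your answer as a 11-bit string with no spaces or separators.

00010101101

s1 (pos 1,3,5,7,9,11,13,15): 1⊕0⊕0⊕1⊕0⊕0⊕1⊕1 = 0
s2 (pos 2,3,6,7,10,11,14,15): 1⊕0⊕0⊕1⊕1⊕0⊕0⊕1 = 0
s4 (pos 4,5,6,7,12,13,14,15): 0⊕0⊕0⊕1⊕1⊕1⊕0⊕1 = 0
s8 (pos 8,9,10,11,12,13,14,15): 1⊕0⊕1⊕0⊕1⊕1⊕0⊕1 = 1
Syndrome s8…s1 = 1000 → error at position 8.
Flip position 8: 110000110101101 → 110000100101101
Read data bits from positions 3,5,6,7,9,10,11,12,13,14,15: 00010101101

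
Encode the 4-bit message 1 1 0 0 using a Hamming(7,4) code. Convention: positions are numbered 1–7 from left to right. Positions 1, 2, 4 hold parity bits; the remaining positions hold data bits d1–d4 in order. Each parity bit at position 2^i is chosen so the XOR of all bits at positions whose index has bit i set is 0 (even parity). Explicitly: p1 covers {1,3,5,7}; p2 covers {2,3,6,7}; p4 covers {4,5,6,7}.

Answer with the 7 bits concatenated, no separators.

0111100

Place data at non-parity positions: p1 p2 1 p4 1 0 0
p1 (pos 1,3,5,7): XOR of data positions = 1⊕1⊕0 = 0
p2 (pos 2,3,6,7): XOR of data positions = 1⊕0⊕0 = 1
p4 (pos 4,5,6,7): XOR of data positions = 1⊕0⊕0 = 1
Codeword: 0111100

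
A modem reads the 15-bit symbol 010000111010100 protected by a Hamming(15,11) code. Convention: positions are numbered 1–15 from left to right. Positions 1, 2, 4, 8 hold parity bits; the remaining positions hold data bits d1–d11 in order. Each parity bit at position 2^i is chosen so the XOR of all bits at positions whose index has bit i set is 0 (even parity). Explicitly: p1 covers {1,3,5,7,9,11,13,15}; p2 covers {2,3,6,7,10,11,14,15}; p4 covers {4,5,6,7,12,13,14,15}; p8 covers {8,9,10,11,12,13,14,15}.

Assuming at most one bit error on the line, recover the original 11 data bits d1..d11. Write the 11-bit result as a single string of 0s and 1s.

s1 (pos 1,3,5,7,9,11,13,15): 0⊕0⊕0⊕1⊕1⊕1⊕1⊕0 = 0
s2 (pos 2,3,6,7,10,11,14,15): 1⊕0⊕0⊕1⊕0⊕1⊕0⊕0 = 1
s4 (pos 4,5,6,7,12,13,14,15): 0⊕0⊕0⊕1⊕0⊕1⊕0⊕0 = 0
s8 (pos 8,9,10,11,12,13,14,15): 1⊕1⊕0⊕1⊕0⊕1⊕0⊕0 = 0
Syndrome s8…s1 = 0010 → error at position 2.
Flip position 2: 010000111010100 → 000000111010100
Read data bits from positions 3,5,6,7,9,10,11,12,13,14,15: 00011010100

00011010100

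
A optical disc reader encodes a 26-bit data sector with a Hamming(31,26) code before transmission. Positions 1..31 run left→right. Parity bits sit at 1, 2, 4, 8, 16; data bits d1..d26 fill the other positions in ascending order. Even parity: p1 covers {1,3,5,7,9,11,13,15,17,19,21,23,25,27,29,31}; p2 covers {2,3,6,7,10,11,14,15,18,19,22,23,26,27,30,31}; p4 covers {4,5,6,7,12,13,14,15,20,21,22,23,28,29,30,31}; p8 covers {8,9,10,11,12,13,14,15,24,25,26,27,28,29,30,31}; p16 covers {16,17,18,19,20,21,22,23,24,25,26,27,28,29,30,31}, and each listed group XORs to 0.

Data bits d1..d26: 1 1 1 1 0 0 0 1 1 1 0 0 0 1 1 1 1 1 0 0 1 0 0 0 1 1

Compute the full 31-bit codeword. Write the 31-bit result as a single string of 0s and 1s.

0010111000011100001111100100011

Place data at non-parity positions: p1 p2 1 p4 1 1 1 p8 0 0 0 1 1 1 0 p16 0 0 1 1 1 1 1 0 0 1 0 0 0 1 1
p1 (pos 1,3,5,7,9,11,13,15,17,19,21,23,25,27,29,31): XOR of data positions = 1⊕1⊕1⊕0⊕0⊕1⊕0⊕0⊕1⊕1⊕1⊕0⊕0⊕0⊕1 = 0
p2 (pos 2,3,6,7,10,11,14,15,18,19,22,23,26,27,30,31): XOR of data positions = 1⊕1⊕1⊕0⊕0⊕1⊕0⊕0⊕1⊕1⊕1⊕1⊕0⊕1⊕1 = 0
p4 (pos 4,5,6,7,12,13,14,15,20,21,22,23,28,29,30,31): XOR of data positions = 1⊕1⊕1⊕1⊕1⊕1⊕0⊕1⊕1⊕1⊕1⊕0⊕0⊕1⊕1 = 0
p8 (pos 8,9,10,11,12,13,14,15,24,25,26,27,28,29,30,31): XOR of data positions = 0⊕0⊕0⊕1⊕1⊕1⊕0⊕0⊕0⊕1⊕0⊕0⊕0⊕1⊕1 = 0
p16 (pos 16,17,18,19,20,21,22,23,24,25,26,27,28,29,30,31): XOR of data positions = 0⊕0⊕1⊕1⊕1⊕1⊕1⊕0⊕0⊕1⊕0⊕0⊕0⊕1⊕1 = 0
Codeword: 0010111000011100001111100100011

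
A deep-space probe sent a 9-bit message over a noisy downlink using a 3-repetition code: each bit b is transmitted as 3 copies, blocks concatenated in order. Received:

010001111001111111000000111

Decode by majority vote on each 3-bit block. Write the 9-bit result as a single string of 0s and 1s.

001011001

Block 1 (010): 1 one → 0
Block 2 (001): 1 one → 0
Block 3 (111): 3 ones → 1
Block 4 (001): 1 one → 0
Block 5 (111): 3 ones → 1
Block 6 (111): 3 ones → 1
Block 7 (000): 0 ones → 0
Block 8 (000): 0 ones → 0
Block 9 (111): 3 ones → 1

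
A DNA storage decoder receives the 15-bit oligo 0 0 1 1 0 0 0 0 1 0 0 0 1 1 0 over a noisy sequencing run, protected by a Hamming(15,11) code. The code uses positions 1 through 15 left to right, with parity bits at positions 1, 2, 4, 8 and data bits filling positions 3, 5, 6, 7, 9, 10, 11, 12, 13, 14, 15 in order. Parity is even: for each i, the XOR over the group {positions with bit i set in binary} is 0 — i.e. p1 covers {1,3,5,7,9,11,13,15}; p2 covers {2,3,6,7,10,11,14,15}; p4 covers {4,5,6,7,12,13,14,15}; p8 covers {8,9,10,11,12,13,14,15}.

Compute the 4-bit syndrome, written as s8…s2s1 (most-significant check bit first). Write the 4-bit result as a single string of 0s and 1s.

s1 (pos 1,3,5,7,9,11,13,15): 0⊕1⊕0⊕0⊕1⊕0⊕1⊕0 = 1
s2 (pos 2,3,6,7,10,11,14,15): 0⊕1⊕0⊕0⊕0⊕0⊕1⊕0 = 0
s4 (pos 4,5,6,7,12,13,14,15): 1⊕0⊕0⊕0⊕0⊕1⊕1⊕0 = 1
s8 (pos 8,9,10,11,12,13,14,15): 0⊕1⊕0⊕0⊕0⊕1⊕1⊕0 = 1
Syndrome s8…s1 = 1101 → error at position 13.

1101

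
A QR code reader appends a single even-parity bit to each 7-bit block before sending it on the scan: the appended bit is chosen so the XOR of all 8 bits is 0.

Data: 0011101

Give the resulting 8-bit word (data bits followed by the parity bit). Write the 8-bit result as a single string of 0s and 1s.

XOR of the 7 data bits: 0⊕0⊕1⊕1⊕1⊕0⊕1 = 0
Parity bit = 0 (so all 8 bits XOR to 0).

00111010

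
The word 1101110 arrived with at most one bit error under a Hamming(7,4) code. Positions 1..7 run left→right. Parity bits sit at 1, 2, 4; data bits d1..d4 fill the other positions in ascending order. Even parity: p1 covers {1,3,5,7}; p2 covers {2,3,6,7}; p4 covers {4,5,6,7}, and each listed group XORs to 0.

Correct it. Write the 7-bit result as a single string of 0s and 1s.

1100110

s1 (pos 1,3,5,7): 1⊕0⊕1⊕0 = 0
s2 (pos 2,3,6,7): 1⊕0⊕1⊕0 = 0
s4 (pos 4,5,6,7): 1⊕1⊕1⊕0 = 1
Syndrome s4…s1 = 100 → error at position 4.
Flip position 4: 1101110 → 1100110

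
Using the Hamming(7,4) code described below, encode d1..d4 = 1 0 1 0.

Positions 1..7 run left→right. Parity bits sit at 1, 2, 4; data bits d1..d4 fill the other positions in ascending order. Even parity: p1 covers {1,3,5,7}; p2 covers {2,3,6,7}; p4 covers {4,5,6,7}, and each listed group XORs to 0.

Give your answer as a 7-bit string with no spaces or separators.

1011010

Place data at non-parity positions: p1 p2 1 p4 0 1 0
p1 (pos 1,3,5,7): XOR of data positions = 1⊕0⊕0 = 1
p2 (pos 2,3,6,7): XOR of data positions = 1⊕1⊕0 = 0
p4 (pos 4,5,6,7): XOR of data positions = 0⊕1⊕0 = 1
Codeword: 1011010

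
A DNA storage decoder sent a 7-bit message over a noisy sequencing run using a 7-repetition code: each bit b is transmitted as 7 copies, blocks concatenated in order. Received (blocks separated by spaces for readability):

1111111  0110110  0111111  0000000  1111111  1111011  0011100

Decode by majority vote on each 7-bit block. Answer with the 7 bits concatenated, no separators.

Block 1 (1111111): 7 ones → 1
Block 2 (0110110): 4 ones → 1
Block 3 (0111111): 6 ones → 1
Block 4 (0000000): 0 ones → 0
Block 5 (1111111): 7 ones → 1
Block 6 (1111011): 6 ones → 1
Block 7 (0011100): 3 ones → 0

1110110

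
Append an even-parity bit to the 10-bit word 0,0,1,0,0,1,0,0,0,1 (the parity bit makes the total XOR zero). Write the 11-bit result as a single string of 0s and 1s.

XOR of the 10 data bits: 0⊕0⊕1⊕0⊕0⊕1⊕0⊕0⊕0⊕1 = 1
Parity bit = 1 (so all 11 bits XOR to 0).

00100100011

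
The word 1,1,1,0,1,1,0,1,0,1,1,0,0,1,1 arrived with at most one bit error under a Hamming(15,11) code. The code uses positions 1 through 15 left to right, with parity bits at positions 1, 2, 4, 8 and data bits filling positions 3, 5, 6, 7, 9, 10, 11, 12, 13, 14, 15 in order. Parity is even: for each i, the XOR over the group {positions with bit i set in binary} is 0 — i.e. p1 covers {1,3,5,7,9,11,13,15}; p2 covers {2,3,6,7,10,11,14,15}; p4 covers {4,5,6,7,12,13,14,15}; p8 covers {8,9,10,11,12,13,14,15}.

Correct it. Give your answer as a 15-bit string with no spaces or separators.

111011010100011

s1 (pos 1,3,5,7,9,11,13,15): 1⊕1⊕1⊕0⊕0⊕1⊕0⊕1 = 1
s2 (pos 2,3,6,7,10,11,14,15): 1⊕1⊕1⊕0⊕1⊕1⊕1⊕1 = 1
s4 (pos 4,5,6,7,12,13,14,15): 0⊕1⊕1⊕0⊕0⊕0⊕1⊕1 = 0
s8 (pos 8,9,10,11,12,13,14,15): 1⊕0⊕1⊕1⊕0⊕0⊕1⊕1 = 1
Syndrome s8…s1 = 1011 → error at position 11.
Flip position 11: 111011010110011 → 111011010100011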